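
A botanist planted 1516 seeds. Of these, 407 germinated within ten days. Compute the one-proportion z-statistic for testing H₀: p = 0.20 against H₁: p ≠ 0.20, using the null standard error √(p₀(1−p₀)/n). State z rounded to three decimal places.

With x = 407 successes in n = 1516, p̂ = 0.26847.
SE₀ = √(0.20·0.80/1516) = 0.010273.
z = (0.26847 − 0.20)/0.010273 = 0.06847/0.010273 = 6.665.

z = 6.665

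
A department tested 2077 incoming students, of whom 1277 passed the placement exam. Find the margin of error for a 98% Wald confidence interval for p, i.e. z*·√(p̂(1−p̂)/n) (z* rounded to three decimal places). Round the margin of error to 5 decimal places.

With x = 1277 successes in n = 2077, p̂ = 0.61483.
SE = √(p̂(1−p̂)/n) = √(0.236814/2077) = 0.010678.
z* = 2.326 at the 98% level.
Margin of error = z*·SE = 2.326 × 0.010678 = 0.02484.

ME = 0.02484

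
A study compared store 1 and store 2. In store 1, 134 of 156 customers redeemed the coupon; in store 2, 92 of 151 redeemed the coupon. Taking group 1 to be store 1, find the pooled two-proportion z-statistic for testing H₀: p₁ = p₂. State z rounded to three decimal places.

z = 4.963

p̂₁ = 134/156 = 0.85897, p̂₂ = 92/151 = 0.60927.
Pooled p̂ = (134+92)/(156+151) = 226/307 = 0.73616.
SE = √[p̂(1−p̂)(1/n₁+1/n₂)] = √[0.73616·0.26384·(1/156+1/151)] ≈ 0.050313.
z = (p̂₁ − p̂₂)/SE = (0.85897 − 0.60927)/0.050313 = 0.24970/0.050313 = 4.963.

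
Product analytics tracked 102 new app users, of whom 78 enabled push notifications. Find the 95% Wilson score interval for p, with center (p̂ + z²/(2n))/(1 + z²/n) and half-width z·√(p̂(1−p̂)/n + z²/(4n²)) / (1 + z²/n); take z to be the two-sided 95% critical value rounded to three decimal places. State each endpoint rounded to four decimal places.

(0.6737, 0.8365)

Here p̂ = 78/102 = 0.76471 and z = 1.960 (z² = 3.841600).
1 + z²/n = 1.037663.
Adjusted center: (0.76471 + z²/(2n))/1.037663 = 0.75510.
Radicand: p̂(1−p̂)/n + z²/(4n²) = 0.001764027 + 0.000092311 = 0.001856338.
Half-width = 1.960·√0.001856338/1.037663 = 0.08138.
So the interval runs from 0.6737 to 0.8365.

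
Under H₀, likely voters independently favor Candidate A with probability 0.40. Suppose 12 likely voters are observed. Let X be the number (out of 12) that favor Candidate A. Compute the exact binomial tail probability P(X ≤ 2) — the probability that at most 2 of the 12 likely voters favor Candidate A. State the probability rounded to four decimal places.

P = 0.0834

X ~ Binomial(n=12, p=0.40).
P(X ≤ 2) = C(12,0)·0.40^0·0.60^12 + C(12,1)·0.40^1·0.60^11 + C(12,2)·0.40^2·0.60^10.
= 0.002177 + 0.017414 + 0.063852 = 0.0834.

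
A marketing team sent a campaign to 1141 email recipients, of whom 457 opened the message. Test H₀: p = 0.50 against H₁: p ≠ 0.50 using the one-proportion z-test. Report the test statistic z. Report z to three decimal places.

The sample proportion is 457/1141 = 0.40053.
Under H₀, SE = √(p₀(1−p₀)/n) = √(0.50·0.50/1141) = √0.000219106 = 0.014802.
z = (p̂ − p₀)/SE = (0.40053 − 0.50)/0.014802 = -6.720.

z = -6.720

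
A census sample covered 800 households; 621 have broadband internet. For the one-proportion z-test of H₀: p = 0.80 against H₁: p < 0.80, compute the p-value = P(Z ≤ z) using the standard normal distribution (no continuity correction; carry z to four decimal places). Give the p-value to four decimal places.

p̂ = 621/800 = 0.77625.
Null standard error: √(0.80·0.20/800) = √0.000200000 = 0.014142.
z = (p̂ − p₀)/SE = (621/800 − 0.80)/0.014142 ≈ -1.6794.
From the standard normal, P(Z ≤ z) = 0.0465.

p-value = 0.0465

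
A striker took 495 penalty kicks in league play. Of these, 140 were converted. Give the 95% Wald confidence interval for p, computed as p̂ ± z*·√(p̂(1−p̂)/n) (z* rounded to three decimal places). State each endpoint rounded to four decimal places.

With x = 140 successes in n = 495, p̂ = 0.28283.
Standard error of p̂: √(0.202836/495) = √0.000409771 = 0.020243.
For 95% confidence, z* = 1.960.
Margin of error: 1.960 × 0.020243 = 0.03968.
So the interval runs from 0.2432 to 0.3225.

(0.2432, 0.3225)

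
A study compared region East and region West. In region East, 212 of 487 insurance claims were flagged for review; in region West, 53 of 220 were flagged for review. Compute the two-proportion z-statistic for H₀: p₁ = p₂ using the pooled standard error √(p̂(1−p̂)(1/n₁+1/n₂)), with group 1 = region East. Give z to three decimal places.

z = 4.944

p̂₁ = 212/487 = 0.43532, p̂₂ = 53/220 = 0.24091.
Pooling: p̂ = 265/707 = 0.37482.
Pooled SE = √[0.2343308·0.00659884] ≈ 0.039323.
z = 0.19441/0.039323 = 4.944.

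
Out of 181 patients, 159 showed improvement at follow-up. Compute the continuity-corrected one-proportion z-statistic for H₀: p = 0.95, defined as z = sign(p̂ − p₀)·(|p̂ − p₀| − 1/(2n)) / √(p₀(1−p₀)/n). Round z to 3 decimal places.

z = -4.246

The sample proportion is 159/181 = 0.87845. p̂ − p₀ = -0.071547.
1/(2n) = 0.002762.
Corrected numerator: |-0.071547| − 0.002762 = 0.068785.
Null standard error: √(0.95·0.05/181) = √0.000262431 = 0.016200.
z = −0.068785/0.016200 = -4.246.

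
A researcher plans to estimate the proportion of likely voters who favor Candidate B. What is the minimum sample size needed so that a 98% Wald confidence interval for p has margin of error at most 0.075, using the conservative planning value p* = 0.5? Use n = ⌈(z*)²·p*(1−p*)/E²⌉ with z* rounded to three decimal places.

z* = 2.326 at the 98% level.
p*(1−p*) = 0.2500.
(z*)²·p*(1−p*)/E² = 5.410276·0.2500/0.005625 = 240.457.
Rounding up, n = 241.

n = 241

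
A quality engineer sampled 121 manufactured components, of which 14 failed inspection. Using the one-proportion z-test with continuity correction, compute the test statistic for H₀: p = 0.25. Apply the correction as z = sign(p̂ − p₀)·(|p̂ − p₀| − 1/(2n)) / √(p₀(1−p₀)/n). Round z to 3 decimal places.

With x = 14 successes in n = 121, p̂ = 0.11570. p̂ − p₀ = -0.134298.
Continuity correction 1/(2n) = 1/242 = 0.004132.
Corrected numerator: |-0.134298| − 0.004132 = 0.130166.
Under H₀, SE = √(p₀(1−p₀)/n) = √(0.25·0.75/121) = √0.001549587 = 0.039365.
z = −0.130166/0.039365 = -3.307.

z = -3.307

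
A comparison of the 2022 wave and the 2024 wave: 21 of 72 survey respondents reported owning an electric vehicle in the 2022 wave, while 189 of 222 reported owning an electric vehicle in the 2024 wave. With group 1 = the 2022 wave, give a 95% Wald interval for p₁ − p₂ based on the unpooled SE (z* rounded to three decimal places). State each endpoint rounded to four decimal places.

p̂₁ = 21/72 = 0.29167, p̂₂ = 189/222 = 0.85135; p̂₁ − p̂₂ = -0.55968.
SE = √(0.002869406 + 0.000570055) = √0.003439461 = 0.058647.
The 95% critical value is z* = 1.960. Margin of error = 0.11495.
CI: -0.55968 ± 0.11495 = (-0.6746, -0.4447).

(-0.6746, -0.4447)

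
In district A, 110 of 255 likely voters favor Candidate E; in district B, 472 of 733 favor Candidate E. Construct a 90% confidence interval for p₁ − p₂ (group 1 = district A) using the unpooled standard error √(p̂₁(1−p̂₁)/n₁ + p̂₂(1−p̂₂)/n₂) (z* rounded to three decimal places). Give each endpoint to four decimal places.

(-0.2713, -0.1538)

p̂₁ = 0.43137, p̂₂ = 0.64393, so the observed difference is -0.21256.
SE = √(0.000961923 + 0.000312803) = √0.001274726 = 0.035703.
z* = 1.645 at the 90% level. Margin of error = 0.05873.
CI: -0.21256 ± 0.05873 = (-0.2713, -0.1538).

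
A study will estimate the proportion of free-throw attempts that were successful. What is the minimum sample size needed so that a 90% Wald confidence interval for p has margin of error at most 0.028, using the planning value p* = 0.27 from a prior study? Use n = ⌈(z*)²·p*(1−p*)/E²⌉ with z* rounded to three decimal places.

n = 681

The 90% critical value is z* = 1.645.
p*(1−p*) = 0.27·0.73 = 0.1971.
Required n before rounding: 2.706025 × 0.1971 / 0.028² = 680.303.
⌈680.303⌉ = 681.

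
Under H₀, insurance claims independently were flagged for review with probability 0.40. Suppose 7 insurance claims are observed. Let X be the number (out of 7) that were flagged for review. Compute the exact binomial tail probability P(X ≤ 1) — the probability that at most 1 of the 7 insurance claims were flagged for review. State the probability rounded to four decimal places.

X ~ Binomial(n=7, p=0.40).
P(X ≤ 1) = C(7,0)·0.40^0·0.60^7 + C(7,1)·0.40^1·0.60^6.
= 0.027994 + 0.130637 = 0.1586.

P = 0.1586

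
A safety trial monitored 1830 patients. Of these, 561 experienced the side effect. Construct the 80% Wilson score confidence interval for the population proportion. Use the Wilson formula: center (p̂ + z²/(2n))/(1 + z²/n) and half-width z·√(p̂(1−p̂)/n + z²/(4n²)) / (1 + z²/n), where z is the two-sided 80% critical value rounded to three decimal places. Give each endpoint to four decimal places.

(0.2929, 0.3205)

Here p̂ = 561/1830 = 0.30656 and z = 1.282 (z² = 1.643524).
Denominator 1 + z²/n = 1 + 1.643524/1830 = 1.000898.
Adjusted center: (0.30656 + z²/(2n))/1.000898 = 0.30673.
Radicand: p̂(1−p̂)/n + z²/(4n²) = 0.000116164 + 0.000000123 = 0.000116287.
Half-width = 1.282·√0.000116287/1.000898 = 0.01381.
Interval: 0.30673 ± 0.01381 → (0.2929, 0.3205).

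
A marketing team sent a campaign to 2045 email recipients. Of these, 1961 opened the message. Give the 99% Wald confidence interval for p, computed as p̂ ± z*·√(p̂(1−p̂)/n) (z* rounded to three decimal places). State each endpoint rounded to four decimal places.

(0.9476, 0.9702)

With x = 1961 successes in n = 2045, p̂ = 0.95892.
SE(p̂) = √(0.95892·0.04108/2045) = 0.004389.
For 99% confidence, z* = 2.576.
Margin of error: 2.576 × 0.004389 = 0.01131.
Interval: 0.95892 ± 0.01131 → (0.9476, 0.9702).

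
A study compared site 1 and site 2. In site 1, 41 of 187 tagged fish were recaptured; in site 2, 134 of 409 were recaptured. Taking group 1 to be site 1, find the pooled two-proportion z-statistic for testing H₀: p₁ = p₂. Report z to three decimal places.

z = -2.696

p̂₁ = 41/187 = 0.21925, p̂₂ = 134/409 = 0.32763.
Pooled p̂ = (41+134)/(187+409) = 175/596 = 0.29362.
SE = √[p̂(1−p̂)(1/n₁+1/n₂)] = √[0.29362·0.70638·(1/187+1/409)] ≈ 0.040203.
z = (p̂₁ − p̂₂)/SE = (0.21925 − 0.32763)/0.040203 = -0.10838/0.040203 = -2.696.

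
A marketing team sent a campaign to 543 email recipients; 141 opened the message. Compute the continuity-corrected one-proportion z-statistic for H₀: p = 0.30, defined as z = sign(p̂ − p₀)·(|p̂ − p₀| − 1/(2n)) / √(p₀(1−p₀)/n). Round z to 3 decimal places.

z = -2.004

The sample proportion is 141/543 = 0.25967. p̂ − p₀ = -0.040331.
Continuity correction 1/(2n) = 1/1086 = 0.000921.
Corrected numerator: |-0.040331| − 0.000921 = 0.039410.
Under H₀, SE = √(p₀(1−p₀)/n) = √(0.30·0.70/543) = √0.000386740 = 0.019666.
z = −0.039410/0.019666 = -2.004.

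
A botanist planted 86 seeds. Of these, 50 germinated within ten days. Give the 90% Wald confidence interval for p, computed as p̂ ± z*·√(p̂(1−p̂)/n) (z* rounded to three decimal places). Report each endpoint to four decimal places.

p̂ = 50/86 = 0.58140.
SE = √(p̂(1−p̂)/n) = √(0.243375/86) = 0.053197.
The 90% critical value is z* = 1.645.
Margin of error: 1.645 × 0.053197 = 0.08751.
So the interval runs from 0.4939 to 0.6689.

(0.4939, 0.6689)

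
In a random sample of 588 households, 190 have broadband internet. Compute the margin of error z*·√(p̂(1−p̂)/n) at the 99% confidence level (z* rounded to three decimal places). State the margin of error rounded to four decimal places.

p̂ = 190/588 = 0.32313.
SE = √(p̂(1−p̂)/n) = √(0.218717/588) = 0.019286.
For 99% confidence, z* = 2.576.
ME = 2.576·0.019286 = 0.0497.

ME = 0.0497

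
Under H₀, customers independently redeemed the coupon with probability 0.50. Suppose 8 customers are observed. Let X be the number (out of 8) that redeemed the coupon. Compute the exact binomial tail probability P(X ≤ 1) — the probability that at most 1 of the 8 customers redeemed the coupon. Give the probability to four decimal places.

P = 0.0352

X is binomial with n = 8 and p = 0.50.
P(X ≤ 1) = C(8,0)·0.50^0·0.50^8 + C(8,1)·0.50^1·0.50^7.
= 0.003906 + 0.031250 = 0.0352.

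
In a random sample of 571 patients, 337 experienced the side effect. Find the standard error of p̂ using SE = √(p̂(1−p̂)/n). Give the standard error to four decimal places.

SE = 0.0206

The sample proportion is 337/571 = 0.59019.
p̂(1−p̂) = 0.241866.
SE = √(0.241866/571) = √0.000423583 = 0.0206.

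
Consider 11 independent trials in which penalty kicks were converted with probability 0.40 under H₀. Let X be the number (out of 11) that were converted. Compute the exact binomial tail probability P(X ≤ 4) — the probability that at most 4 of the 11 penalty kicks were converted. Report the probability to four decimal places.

P = 0.5328

X ~ Binomial(n=11, p=0.40).
P(X ≤ 4) = Σ_{j=0}^{4} C(11,j)·0.40^j·0.60^{11−j}.
= 0.003628 + 0.026605 + 0.088684 + 0.177367 + 0.236490 = 0.5328.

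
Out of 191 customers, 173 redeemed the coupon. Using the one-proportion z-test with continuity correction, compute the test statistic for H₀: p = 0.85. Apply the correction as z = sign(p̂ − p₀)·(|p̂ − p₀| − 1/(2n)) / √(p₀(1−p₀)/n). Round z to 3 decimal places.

Sample proportion p̂ = 173/191 = 0.90576. p̂ − p₀ = 0.055759.
1/(2n) = 0.002618.
Corrected numerator: |0.055759| − 0.002618 = 0.053141.
Null standard error: √(0.85·0.15/191) = √0.000667539 = 0.025837.
z = (+)0.053141/0.025837 = 2.057.

z = 2.057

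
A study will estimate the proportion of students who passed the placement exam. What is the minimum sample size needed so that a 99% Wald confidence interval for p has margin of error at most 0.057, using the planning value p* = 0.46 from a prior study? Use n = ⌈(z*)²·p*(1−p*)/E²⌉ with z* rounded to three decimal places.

n = 508

For 99% confidence, z* = 2.576.
p*(1−p*) = 0.2484.
(z*)²·p*(1−p*)/E² = 6.635776·0.2484/0.003249 = 507.334.
⌈507.334⌉ = 508.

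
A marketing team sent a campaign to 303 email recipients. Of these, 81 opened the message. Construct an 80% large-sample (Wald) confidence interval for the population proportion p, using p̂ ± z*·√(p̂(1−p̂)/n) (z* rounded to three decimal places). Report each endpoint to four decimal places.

Sample proportion p̂ = 81/303 = 0.26733.
SE = √(p̂(1−p̂)/n) = √(0.195863/303) = 0.025425.
The 80% critical value is z* = 1.282.
Margin of error: 1.282 × 0.025425 = 0.03259.
Interval: 0.26733 ± 0.03259 → (0.2347, 0.2999).

(0.2347, 0.2999)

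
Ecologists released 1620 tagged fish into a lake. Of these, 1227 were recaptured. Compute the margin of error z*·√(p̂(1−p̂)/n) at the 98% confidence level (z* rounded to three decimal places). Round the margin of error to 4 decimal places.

ME = 0.0248

Sample proportion p̂ = 1227/1620 = 0.75741.
SE = √(p̂(1−p̂)/n) = √(0.183741/1620) = 0.010650.
For 98% confidence, z* = 2.326.
Margin of error = z*·SE = 2.326 × 0.010650 = 0.0248.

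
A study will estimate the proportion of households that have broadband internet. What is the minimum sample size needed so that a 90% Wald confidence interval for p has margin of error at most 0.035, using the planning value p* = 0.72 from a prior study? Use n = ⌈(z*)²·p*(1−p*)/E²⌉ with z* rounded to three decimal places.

n = 446

The 90% critical value is z* = 1.645.
p*(1−p*) = 0.72·0.28 = 0.2016.
Required n before rounding: 2.706025 × 0.2016 / 0.035² = 445.334.
Rounding up, n = 446.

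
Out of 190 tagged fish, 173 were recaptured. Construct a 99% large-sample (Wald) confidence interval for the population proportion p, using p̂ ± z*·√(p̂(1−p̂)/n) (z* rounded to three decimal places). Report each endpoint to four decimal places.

(0.8572, 0.9639)

With x = 173 successes in n = 190, p̂ = 0.91053.
Standard error of p̂: √(0.081468/190) = √0.000428780 = 0.020707.
z* = 2.576 at the 99% level.
Margin = 2.576·0.020707 = 0.05334.
So the interval runs from 0.8572 to 0.9639.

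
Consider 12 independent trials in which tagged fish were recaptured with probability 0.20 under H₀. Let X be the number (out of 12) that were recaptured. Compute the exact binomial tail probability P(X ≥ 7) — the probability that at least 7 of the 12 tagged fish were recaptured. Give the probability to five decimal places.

X ~ Binomial(n=12, p=0.20).
P(X ≥ 7) = Σ_{j=7}^{12} C(12,j)·0.20^j·0.80^{12−j}.
= 0.003322 + 0.000519 + 0.000058 + 0.000004 + 0.000000 + 0.000000 = 0.00390.

P = 0.00390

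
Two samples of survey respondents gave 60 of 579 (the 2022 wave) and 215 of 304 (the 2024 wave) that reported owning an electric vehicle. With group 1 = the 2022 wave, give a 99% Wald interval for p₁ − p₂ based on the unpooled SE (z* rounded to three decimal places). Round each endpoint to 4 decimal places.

p̂₁ = 60/579 = 0.10363, p̂₂ = 215/304 = 0.70724; p̂₁ − p̂₂ = -0.60361.
Unpooled SE = √(p̂₁(1−p̂₁)/n₁ + p̂₂(1−p̂₂)/n₂) = √(0.000160429 + 0.000681095) = 0.029009.
The 99% critical value is z* = 2.576. Margin of error = 0.07473.
Interval: -0.60361 ± 0.07473 → (-0.6783, -0.5289).

(-0.6783, -0.5289)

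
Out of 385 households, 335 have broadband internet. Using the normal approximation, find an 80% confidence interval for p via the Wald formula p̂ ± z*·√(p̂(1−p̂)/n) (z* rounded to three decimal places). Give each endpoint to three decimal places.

With x = 335 successes in n = 385, p̂ = 0.87013.
Standard error of p̂: √(0.113004/385) = √0.000293517 = 0.017132.
The 80% critical value is z* = 1.282.
Margin = 1.282·0.017132 = 0.02196.
CI: 0.87013 ± 0.02196 = (0.848, 0.892).

(0.848, 0.892)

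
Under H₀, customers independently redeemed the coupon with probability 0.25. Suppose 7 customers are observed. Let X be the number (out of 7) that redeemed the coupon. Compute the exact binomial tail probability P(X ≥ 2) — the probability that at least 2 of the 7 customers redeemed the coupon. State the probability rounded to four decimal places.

P = 0.5551

X is binomial with n = 7 and p = 0.25.
P(X ≥ 2) = Σ_{j=2}^{7} C(7,j)·0.25^j·0.75^{7−j}.
= 0.311462 + 0.173035 + 0.057678 + 0.011536 + 0.001282 + 0.000061 = 0.5551.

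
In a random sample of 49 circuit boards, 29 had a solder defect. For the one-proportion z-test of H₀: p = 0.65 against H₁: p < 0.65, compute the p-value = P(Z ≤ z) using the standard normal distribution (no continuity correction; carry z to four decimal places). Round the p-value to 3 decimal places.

p̂ = 29/49 = 0.59184.
SE₀ = √(0.65·0.35/49) = 0.068139.
Test statistic (full precision, shown to 4 dp): z = (29/49 − 0.65)/SE₀ ≈ -0.8536.
p-value = P(Z ≤ z) with z = -0.8536 → 0.197.

p-value = 0.197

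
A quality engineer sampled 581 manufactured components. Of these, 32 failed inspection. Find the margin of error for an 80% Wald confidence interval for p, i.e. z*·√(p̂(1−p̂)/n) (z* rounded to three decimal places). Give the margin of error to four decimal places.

ME = 0.0121

With x = 32 successes in n = 581, p̂ = 0.05508.
SE(p̂) = √(0.05508·0.94492/581) = 0.009464.
For 80% confidence, z* = 1.282.
Margin of error = z*·SE = 1.282 × 0.009464 = 0.0121.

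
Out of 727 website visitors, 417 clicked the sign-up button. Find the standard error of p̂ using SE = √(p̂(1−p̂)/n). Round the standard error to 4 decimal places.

SE = 0.0183

The sample proportion is 417/727 = 0.57359.
p̂(1−p̂) = 0.57359·0.42641 = 0.244585.
SE = √(0.244585/727) = √0.000336431 = 0.0183.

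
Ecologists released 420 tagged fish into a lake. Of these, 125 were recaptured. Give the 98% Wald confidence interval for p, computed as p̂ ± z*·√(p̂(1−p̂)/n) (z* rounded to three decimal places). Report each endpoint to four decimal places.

(0.2457, 0.3495)

Sample proportion p̂ = 125/420 = 0.29762.
SE(p̂) = √(0.29762·0.70238/420) = 0.022310.
z* = 2.326 at the 98% level.
Margin = 2.326·0.022310 = 0.05189.
So the interval runs from 0.2457 to 0.3495.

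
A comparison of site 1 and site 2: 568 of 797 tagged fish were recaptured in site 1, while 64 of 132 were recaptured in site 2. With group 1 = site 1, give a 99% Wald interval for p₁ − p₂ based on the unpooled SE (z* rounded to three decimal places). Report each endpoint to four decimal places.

(0.1084, 0.3472)

p̂₁ = 0.71267, p̂₂ = 0.48485, so the observed difference is 0.22782.
Unpooled SE = √(p̂₁(1−p̂₁)/n₁ + p̂₂(1−p̂₂)/n₂) = √(0.000256926 + 0.001892200) = 0.046359.
For 99% confidence, z* = 2.576. Margin = 2.576·0.046359 = 0.11942.
CI: 0.22782 ± 0.11942 = (0.1084, 0.3472).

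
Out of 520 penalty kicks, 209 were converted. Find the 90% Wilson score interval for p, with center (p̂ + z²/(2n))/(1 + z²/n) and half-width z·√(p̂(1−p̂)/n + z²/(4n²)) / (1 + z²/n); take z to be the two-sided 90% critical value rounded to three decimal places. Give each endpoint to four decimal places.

Here p̂ = 209/520 = 0.40192 and z = 1.645 (z² = 2.706025).
1 + z²/n = 1.005204.
Adjusted center: (0.40192 + z²/(2n))/1.005204 = 0.40243.
Radicand: p̂(1−p̂)/n + z²/(4n²) = 0.000462271 + 0.000002502 = 0.000464773.
Half-width = z·√(radicand)/denom = 1.645·0.021559/1.005204 = 0.03528.
CI: 0.40243 ± 0.03528 = (0.3672, 0.4377).

(0.3672, 0.4377)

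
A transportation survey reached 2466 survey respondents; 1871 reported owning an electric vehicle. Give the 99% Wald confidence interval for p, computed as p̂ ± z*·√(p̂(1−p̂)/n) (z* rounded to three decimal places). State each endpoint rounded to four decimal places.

(0.7365, 0.7809)

Sample proportion p̂ = 1871/2466 = 0.75872.
SE = √(p̂(1−p̂)/n) = √(0.183065/2466) = 0.008616.
z* = 2.576 at the 99% level.
Margin of error: 2.576 × 0.008616 = 0.02219.
CI: 0.75872 ± 0.02219 = (0.7365, 0.7809).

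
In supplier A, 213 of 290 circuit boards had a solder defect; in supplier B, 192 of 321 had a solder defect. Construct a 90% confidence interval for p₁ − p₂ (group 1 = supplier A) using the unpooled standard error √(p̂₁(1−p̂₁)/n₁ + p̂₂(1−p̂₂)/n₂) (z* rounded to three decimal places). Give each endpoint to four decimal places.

(0.0743, 0.1984)

p̂₁ = 213/290 = 0.73448, p̂₂ = 192/321 = 0.59813; p̂₁ − p̂₂ = 0.13635.
Unpooled SE = √(p̂₁(1−p̂₁)/n₁ + p̂₂(1−p̂₂)/n₂) = √(0.000672475 + 0.000748817) = 0.037700.
z* = 1.645 at the 90% level. Margin of error = 0.06202.
So the interval runs from 0.0743 to 0.1984.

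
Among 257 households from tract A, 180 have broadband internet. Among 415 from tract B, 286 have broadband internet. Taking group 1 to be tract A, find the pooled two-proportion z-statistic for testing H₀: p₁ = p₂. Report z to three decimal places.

z = 0.307

Sample proportions: p̂₁ = 180/257 = 0.70039 and p̂₂ = 286/415 = 0.68916.
Pooled p̂ = (180+286)/(257+415) = 466/672 = 0.69345.
Pooled SE = √[0.2125762·0.00630069] ≈ 0.036597.
z = 0.01123/0.036597 = 0.307.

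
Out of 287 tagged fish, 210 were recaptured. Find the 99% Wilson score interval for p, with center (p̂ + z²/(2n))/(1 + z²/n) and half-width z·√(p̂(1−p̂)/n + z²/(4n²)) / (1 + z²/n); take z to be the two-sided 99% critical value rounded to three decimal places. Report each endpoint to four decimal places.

(0.6597, 0.7933)

Here p̂ = 210/287 = 0.73171 and z = 2.576 (z² = 6.635776).
Denominator 1 + z²/n = 1 + 6.635776/287 = 1.023121.
Adjusted center: (0.73171 + z²/(2n))/1.023121 = 0.72647.
Radicand: p̂(1−p̂)/n + z²/(4n²) = 0.000684013 + 0.000020140 = 0.000704153.
Half-width = z·√(radicand)/denom = 2.576·0.026536/1.023121 = 0.06681.
So the interval runs from 0.6597 to 0.7933.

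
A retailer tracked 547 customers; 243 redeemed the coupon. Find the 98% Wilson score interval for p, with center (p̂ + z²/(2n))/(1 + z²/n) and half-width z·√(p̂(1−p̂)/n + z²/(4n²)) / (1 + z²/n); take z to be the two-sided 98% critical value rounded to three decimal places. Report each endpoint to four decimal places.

p̂ = 243/547 = 0.44424; z = 2.326, so z² = 5.410276.
1 + z²/n = 1.009891.
Center = (0.44424 + 0.004945)/1.009891 = 0.44479.
Radicand: p̂(1−p̂)/n + z²/(4n²) = 0.000451355 + 0.000004520 = 0.000455875.
Half-width = 2.326·√0.000455875/1.009891 = 0.04918.
So the interval runs from 0.3956 to 0.4940.

(0.3956, 0.4940)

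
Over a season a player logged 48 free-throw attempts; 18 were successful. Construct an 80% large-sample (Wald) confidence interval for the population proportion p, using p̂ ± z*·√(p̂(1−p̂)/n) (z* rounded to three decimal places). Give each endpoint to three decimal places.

p̂ = 18/48 = 0.37500.
SE = √(p̂(1−p̂)/n) = √(0.234375/48) = 0.069877.
The 80% critical value is z* = 1.282.
Margin of error: 1.282 × 0.069877 = 0.08958.
Interval: 0.37500 ± 0.08958 → (0.285, 0.465).

(0.285, 0.465)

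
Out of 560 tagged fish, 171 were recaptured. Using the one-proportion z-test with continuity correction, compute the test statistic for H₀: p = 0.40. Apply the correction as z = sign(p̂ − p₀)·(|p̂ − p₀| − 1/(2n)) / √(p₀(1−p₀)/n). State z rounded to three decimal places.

z = -4.529

Sample proportion p̂ = 171/560 = 0.30536. p̂ − p₀ = -0.094643.
Continuity correction 1/(2n) = 1/1120 = 0.000893.
Corrected numerator: |-0.094643| − 0.000893 = 0.093750.
Under H₀, SE = √(p₀(1−p₀)/n) = √(0.40·0.60/560) = √0.000428571 = 0.020702.
z = (−)0.093750/0.020702 = -4.529.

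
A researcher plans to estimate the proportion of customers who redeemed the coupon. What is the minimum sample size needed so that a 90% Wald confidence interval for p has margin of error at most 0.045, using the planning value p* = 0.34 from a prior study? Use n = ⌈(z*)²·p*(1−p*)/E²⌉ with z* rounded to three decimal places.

z* = 1.645 at the 90% level.
p*(1−p*) = 0.34·0.66 = 0.2244.
(z*)²·p*(1−p*)/E² = 2.706025·0.2244/0.002025 = 299.868.
⌈299.868⌉ = 300.

n = 300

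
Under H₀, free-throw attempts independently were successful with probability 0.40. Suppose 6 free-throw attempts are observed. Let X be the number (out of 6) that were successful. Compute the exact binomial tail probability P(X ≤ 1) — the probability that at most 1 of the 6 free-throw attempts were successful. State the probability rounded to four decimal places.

X ~ Binomial(n=6, p=0.40).
P(X ≤ 1) = C(6,0)·0.40^0·0.60^6 + C(6,1)·0.40^1·0.60^5.
= 0.046656 + 0.186624 = 0.2333.

P = 0.2333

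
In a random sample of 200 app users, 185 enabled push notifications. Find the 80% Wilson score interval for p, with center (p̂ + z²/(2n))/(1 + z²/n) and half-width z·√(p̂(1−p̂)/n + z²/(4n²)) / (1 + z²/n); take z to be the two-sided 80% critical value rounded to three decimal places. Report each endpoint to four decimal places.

p̂ = 185/200 = 0.92500; z = 1.282, so z² = 1.643524.
Denominator 1 + z²/n = 1 + 1.643524/200 = 1.008218.
Center = (0.92500 + 0.004109)/1.008218 = 0.92154.
Radicand: p̂(1−p̂)/n + z²/(4n²) = 0.000346875 + 0.000010272 = 0.000357147.
Half-width = z·√(radicand)/denom = 1.282·0.018898/1.008218 = 0.02403.
So the interval runs from 0.8975 to 0.9456.

(0.8975, 0.9456)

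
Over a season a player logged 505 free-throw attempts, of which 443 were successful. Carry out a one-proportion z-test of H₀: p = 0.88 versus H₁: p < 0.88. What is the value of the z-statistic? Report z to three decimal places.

p̂ = 443/505 = 0.87723.
Under H₀, SE = √(p₀(1−p₀)/n) = √(0.88·0.12/505) = √0.000209109 = 0.014461.
z = (0.87723 − 0.88)/0.014461 = -0.00277/0.014461 = -0.192.

z = -0.192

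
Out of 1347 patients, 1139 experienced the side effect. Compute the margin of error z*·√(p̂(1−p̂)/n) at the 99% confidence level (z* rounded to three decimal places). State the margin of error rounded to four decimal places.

ME = 0.0254

p̂ = 1139/1347 = 0.84558.
SE = √(p̂(1−p̂)/n) = √(0.130573/1347) = 0.009846.
For 99% confidence, z* = 2.576.
ME = 2.576·0.009846 = 0.0254.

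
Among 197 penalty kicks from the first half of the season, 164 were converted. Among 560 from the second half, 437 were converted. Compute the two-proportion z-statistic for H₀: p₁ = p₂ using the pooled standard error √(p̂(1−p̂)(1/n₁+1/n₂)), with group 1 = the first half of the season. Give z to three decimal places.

Sample proportions: p̂₁ = 164/197 = 0.83249 and p̂₂ = 437/560 = 0.78036.
Pooling: p̂ = 601/757 = 0.79392.
Pooled SE = √[0.1636090·0.00686186] ≈ 0.033506.
z = (p̂₁ − p̂₂)/SE = (0.83249 − 0.78036)/0.033506 = 0.05213/0.033506 = 1.556.

z = 1.556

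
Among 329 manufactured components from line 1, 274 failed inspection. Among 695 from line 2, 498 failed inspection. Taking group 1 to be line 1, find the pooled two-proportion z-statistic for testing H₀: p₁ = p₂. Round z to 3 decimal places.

z = 4.034

p̂₁ = 274/329 = 0.83283, p̂₂ = 498/695 = 0.71655.
Pooling: p̂ = 772/1024 = 0.75391.
SE = √[p̂(1−p̂)(1/n₁+1/n₂)] = √[0.75391·0.24609·(1/329+1/695)] ≈ 0.028825.
z = 0.11628/0.028825 = 4.034.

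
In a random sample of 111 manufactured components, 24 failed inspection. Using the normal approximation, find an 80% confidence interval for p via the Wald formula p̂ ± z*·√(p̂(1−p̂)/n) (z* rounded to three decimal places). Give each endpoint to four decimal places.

With x = 24 successes in n = 111, p̂ = 0.21622.
SE(p̂) = √(0.21622·0.78378/111) = 0.039073.
The 80% critical value is z* = 1.282.
Margin of error: 1.282 × 0.039073 = 0.05009.
Interval: 0.21622 ± 0.05009 → (0.1661, 0.2663).

(0.1661, 0.2663)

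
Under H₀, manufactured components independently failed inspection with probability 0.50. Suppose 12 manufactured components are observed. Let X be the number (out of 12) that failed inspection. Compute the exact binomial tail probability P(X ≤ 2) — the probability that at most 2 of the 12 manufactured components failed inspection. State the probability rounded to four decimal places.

P = 0.0193

X ~ Binomial(n=12, p=0.50).
P(X ≤ 2) = C(12,0)·0.50^0·0.50^12 + C(12,1)·0.50^1·0.50^11 + C(12,2)·0.50^2·0.50^10.
= 0.000244 + 0.002930 + 0.016113 = 0.0193.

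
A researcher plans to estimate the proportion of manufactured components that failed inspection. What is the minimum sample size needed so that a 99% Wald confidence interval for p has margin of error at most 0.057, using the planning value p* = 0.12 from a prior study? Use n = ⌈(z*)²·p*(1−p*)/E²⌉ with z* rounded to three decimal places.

The 99% critical value is z* = 2.576.
p*(1−p*) = 0.12·0.88 = 0.1056.
(z*)²·p*(1−p*)/E² = 6.635776·0.1056/0.003249 = 215.678.
⌈215.678⌉ = 216.

n = 216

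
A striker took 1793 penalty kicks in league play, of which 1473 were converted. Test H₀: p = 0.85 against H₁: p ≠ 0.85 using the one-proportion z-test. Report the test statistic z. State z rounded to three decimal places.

z = -3.376

p̂ = 1473/1793 = 0.82153.
Null standard error: √(0.85·0.15/1793) = √0.000071110 = 0.008433.
z = (0.82153 − 0.85)/0.008433 = -0.02847/0.008433 = -3.376.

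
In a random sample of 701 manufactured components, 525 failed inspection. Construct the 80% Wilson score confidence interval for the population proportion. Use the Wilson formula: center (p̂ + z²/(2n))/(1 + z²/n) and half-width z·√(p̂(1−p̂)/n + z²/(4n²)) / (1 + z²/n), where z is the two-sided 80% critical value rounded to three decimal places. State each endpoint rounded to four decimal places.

(0.7274, 0.7693)

p̂ = 525/701 = 0.74893; z = 1.282, so z² = 1.643524.
Denominator 1 + z²/n = 1 + 1.643524/701 = 1.002345.
Adjusted center: (0.74893 + z²/(2n))/1.002345 = 0.74835.
Radicand: p̂(1−p̂)/n + z²/(4n²) = 0.000268237 + 0.000000836 = 0.000269073.
Half-width = 1.282·√0.000269073/1.002345 = 0.02098.
Interval: 0.74835 ± 0.02098 → (0.7274, 0.7693).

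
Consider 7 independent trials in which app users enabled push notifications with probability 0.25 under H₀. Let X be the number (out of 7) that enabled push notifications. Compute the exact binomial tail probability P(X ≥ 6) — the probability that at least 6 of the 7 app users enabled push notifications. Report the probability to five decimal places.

X is binomial with n = 7 and p = 0.25.
P(X ≥ 6) = C(7,6)·0.25^6·0.75^1 + C(7,7)·0.25^7·0.75^0.
= 0.001282 + 0.000061 = 0.00134.

P = 0.00134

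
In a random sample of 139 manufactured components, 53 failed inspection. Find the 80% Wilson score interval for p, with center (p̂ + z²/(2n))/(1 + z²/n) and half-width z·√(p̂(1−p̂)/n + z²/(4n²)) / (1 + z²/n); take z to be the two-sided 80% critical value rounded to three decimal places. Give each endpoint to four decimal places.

(0.3302, 0.4352)

p̂ = 53/139 = 0.38129; z = 1.282, so z² = 1.643524.
1 + z²/n = 1.011824.
Adjusted center: (0.38129 + z²/(2n))/1.011824 = 0.38268.
Radicand: p̂(1−p̂)/n + z²/(4n²) = 0.001697188 + 0.000021266 = 0.001718454.
Half-width = z·√(radicand)/denom = 1.282·0.041454/1.011824 = 0.05252.
Interval: 0.38268 ± 0.05252 → (0.3302, 0.4352).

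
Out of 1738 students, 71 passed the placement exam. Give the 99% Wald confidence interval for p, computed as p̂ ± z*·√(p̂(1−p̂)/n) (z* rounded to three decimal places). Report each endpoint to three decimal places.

(0.029, 0.053)

The sample proportion is 71/1738 = 0.04085.
Standard error of p̂: √(0.039183/1738) = √0.000022545 = 0.004748.
For 99% confidence, z* = 2.576.
Margin of error: 2.576 × 0.004748 = 0.01223.
So the interval runs from 0.029 to 0.053.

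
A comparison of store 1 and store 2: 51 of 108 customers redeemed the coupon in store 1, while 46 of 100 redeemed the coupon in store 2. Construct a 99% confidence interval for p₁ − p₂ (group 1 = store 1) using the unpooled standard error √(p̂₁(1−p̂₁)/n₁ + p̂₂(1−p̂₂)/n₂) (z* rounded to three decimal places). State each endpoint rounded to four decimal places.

(-0.1661, 0.1905)

p̂₁ = 0.47222, p̂₂ = 0.46000, so the observed difference is 0.01222.
SE = √(0.002307670 + 0.002484000) = √0.004791670 = 0.069222.
For 99% confidence, z* = 2.576. Margin of error = 0.17832.
So the interval runs from -0.1661 to 0.1905.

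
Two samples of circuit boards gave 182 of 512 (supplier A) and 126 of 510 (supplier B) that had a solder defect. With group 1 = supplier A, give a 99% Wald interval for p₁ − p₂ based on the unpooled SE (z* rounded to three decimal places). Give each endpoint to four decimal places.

(0.0350, 0.1818)

p̂₁ = 0.35547, p̂₂ = 0.24706, so the observed difference is 0.10841.
Unpooled SE = √(p̂₁(1−p̂₁)/n₁ + p̂₂(1−p̂₂)/n₂) = √(0.000447482 + 0.000364747) = 0.028500.
For 99% confidence, z* = 2.576. Margin = 2.576·0.028500 = 0.07342.
CI: 0.10841 ± 0.07342 = (0.0350, 0.1818).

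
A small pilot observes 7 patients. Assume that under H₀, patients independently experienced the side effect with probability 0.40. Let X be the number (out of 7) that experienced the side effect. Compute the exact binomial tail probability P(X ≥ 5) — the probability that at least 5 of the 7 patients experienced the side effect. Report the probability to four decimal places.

P = 0.0963

X is binomial with n = 7 and p = 0.40.
P(X ≥ 5) = C(7,5)·0.40^5·0.60^2 + C(7,6)·0.40^6·0.60^1 + C(7,7)·0.40^7·0.60^0.
= 0.077414 + 0.017203 + 0.001638 = 0.0963.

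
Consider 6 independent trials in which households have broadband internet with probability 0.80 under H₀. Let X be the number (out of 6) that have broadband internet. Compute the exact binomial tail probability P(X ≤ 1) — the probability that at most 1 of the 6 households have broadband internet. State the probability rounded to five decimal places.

P = 0.00160

X ~ Binomial(n=6, p=0.80).
P(X ≤ 1) = C(6,0)·0.80^0·0.20^6 + C(6,1)·0.80^1·0.20^5.
= 0.000064 + 0.001536 = 0.00160.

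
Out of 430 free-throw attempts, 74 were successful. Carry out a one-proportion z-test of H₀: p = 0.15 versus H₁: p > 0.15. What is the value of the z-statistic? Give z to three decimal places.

The sample proportion is 74/430 = 0.17209.
Null standard error: √(0.15·0.85/430) = √0.000296512 = 0.017220.
z = (p̂ − p₀)/SE = (0.17209 − 0.15)/0.017220 = 1.283.

z = 1.283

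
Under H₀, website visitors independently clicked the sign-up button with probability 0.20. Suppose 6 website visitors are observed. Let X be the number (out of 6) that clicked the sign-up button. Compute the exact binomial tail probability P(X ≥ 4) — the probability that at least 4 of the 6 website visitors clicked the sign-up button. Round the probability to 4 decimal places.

X ~ Binomial(n=6, p=0.20).
P(X ≥ 4) = C(6,4)·0.20^4·0.80^2 + C(6,5)·0.20^5·0.80^1 + C(6,6)·0.20^6·0.80^0.
= 0.015360 + 0.001536 + 0.000064 = 0.0170.

P = 0.0170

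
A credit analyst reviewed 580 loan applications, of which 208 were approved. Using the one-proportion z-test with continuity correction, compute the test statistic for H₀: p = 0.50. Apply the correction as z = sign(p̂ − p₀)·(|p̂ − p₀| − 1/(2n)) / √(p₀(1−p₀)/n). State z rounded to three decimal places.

The sample proportion is 208/580 = 0.35862. p̂ − p₀ = -0.141379.
1/(2n) = 0.000862.
Corrected numerator: |-0.141379| − 0.000862 = 0.140517.
Under H₀, SE = √(p₀(1−p₀)/n) = √(0.50·0.50/580) = √0.000431034 = 0.020761.
z = −0.140517/0.020761 = -6.768.

z = -6.768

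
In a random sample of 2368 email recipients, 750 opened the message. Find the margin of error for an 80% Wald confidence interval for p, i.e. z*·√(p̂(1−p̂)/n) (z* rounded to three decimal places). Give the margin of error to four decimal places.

ME = 0.0123

p̂ = 750/2368 = 0.31672.
Standard error of p̂: √(0.216410/2368) = √0.000091389 = 0.009560.
For 80% confidence, z* = 1.282.
Margin of error = z*·SE = 1.282 × 0.009560 = 0.0123.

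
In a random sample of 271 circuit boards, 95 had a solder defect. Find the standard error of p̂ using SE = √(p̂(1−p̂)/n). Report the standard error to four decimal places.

The sample proportion is 95/271 = 0.35055.
p̂(1−p̂) = 0.227665.
SE = √(0.227665/271) = 0.0290.

SE = 0.0290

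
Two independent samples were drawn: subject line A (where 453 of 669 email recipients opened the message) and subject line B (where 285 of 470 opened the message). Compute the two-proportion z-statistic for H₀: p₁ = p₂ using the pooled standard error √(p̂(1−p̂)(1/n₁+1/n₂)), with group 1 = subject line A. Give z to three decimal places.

z = 2.461

Sample proportions: p̂₁ = 453/669 = 0.67713 and p̂₂ = 285/470 = 0.60638.
Pooling: p̂ = 738/1139 = 0.64794.
SE = √[p̂(1−p̂)(1/n₁+1/n₂)] = √[0.64794·0.35206·(1/669+1/470)] ≈ 0.028746.
z = 0.07075/0.028746 = 2.461.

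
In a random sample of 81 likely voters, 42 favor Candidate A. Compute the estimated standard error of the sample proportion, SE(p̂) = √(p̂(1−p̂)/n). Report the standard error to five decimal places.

SE = 0.05552

With x = 42 successes in n = 81, p̂ = 0.51852.
p̂(1−p̂) = 0.51852·0.48148 = 0.249657.
Dividing by n and taking the root: √0.003082185 = 0.05552.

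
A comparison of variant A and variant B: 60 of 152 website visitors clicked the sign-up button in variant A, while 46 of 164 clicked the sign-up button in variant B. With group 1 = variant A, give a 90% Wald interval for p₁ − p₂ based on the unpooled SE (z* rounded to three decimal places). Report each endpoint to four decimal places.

p̂₁ = 60/152 = 0.39474, p̂₂ = 46/164 = 0.28049; p̂₁ − p̂₂ = 0.11425.
SE = √(0.001571840 + 0.001230576) = √0.002802416 = 0.052938.
For 90% confidence, z* = 1.645. Margin of error = 0.08708.
So the interval runs from 0.0272 to 0.2013.

(0.0272, 0.2013)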